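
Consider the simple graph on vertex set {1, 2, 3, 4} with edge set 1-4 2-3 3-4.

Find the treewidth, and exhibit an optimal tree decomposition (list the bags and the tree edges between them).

Treewidth 1.
One optimal decomposition is:
Bags: B1 = {2, 3}  B2 = {3, 4}  B3 = {1, 4}
Tree: B1–B2, B2–B3

Every bag has size at most 2, so the width is 2 − 1 = 1 and tw(G) ≤ 1. Since G has at least one edge (e.g. 2–3), it is not an edgeless graph, so tw(G) ≥ 1. Combining the bounds, tw(G) = 1.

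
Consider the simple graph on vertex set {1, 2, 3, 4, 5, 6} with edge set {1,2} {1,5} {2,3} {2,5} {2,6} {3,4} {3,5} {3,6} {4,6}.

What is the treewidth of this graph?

2

A width-2 tree decomposition is:
Bags: B1 = {2, 3, 6}  B2 = {2, 3, 5}  B3 = {1, 2, 5}  B4 = {3, 4, 6}
Tree: B1–B2, B2–B3, B1–B4
Each bag holds 3 vertices, so the decomposition has width 2, which upper-bounds the treewidth. For the lower bound, the 3 vertices {1, 2, 5} are pairwise adjacent, and any tree decomposition puts a clique entirely inside one bag — forcing width ≥ 2. The upper and lower bounds meet at 2, so that is the treewidth.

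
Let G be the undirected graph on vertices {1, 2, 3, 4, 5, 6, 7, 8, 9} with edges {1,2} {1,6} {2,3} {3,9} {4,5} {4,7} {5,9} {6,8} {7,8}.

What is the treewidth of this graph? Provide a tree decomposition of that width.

Treewidth 2.
One optimal decomposition is:
Bags: B1 = {4, 5, 9}  B2 = {4, 7, 9}  B3 = {7, 8, 9}  B4 = {6, 8, 9}  B5 = {1, 6, 9}  B6 = {1, 2, 9}  B7 = {2, 3, 9}
Tree: B1–B2, B2–B3, B3–B4, B4–B5, B5–B6, B6–B7

Every bag has size at most 3, so the width is 3 − 1 = 2 and tw(G) ≤ 2. The edges 9–5–4–7–8–6–1–2–3–9 form a cycle, so G is not a tree and its treewidth is at least 2. Combining the bounds, tw(G) = 2.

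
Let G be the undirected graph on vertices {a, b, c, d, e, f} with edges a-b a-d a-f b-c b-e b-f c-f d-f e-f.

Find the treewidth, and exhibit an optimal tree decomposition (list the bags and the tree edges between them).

Every bag has size at most 3, so the width is 3 − 1 = 2 and tw(G) ≤ 2. On the other hand G contains the 3-clique {a, d, f}. A clique must lie in a single bag of any decomposition, so no decomposition can have width below 2. Hence tw(G) = 2 exactly.

Treewidth 2.
One optimal decomposition is:
Bags: B1 = {a, b, f}  B2 = {a, d, f}  B3 = {b, e, f}  B4 = {b, c, f}
Tree: B1–B2, B1–B3, B3–B4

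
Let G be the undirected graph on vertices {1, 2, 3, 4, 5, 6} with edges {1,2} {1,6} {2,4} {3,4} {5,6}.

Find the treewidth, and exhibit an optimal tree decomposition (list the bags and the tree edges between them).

Treewidth 1.
One such decomposition:
Bags: B1 = {3, 4}  B2 = {2, 4}  B3 = {1, 2}  B4 = {1, 6}  B5 = {5, 6}
Tree: B1–B2, B2–B3, B3–B4, B4–B5

The largest bag has 2 vertices, giving width 1; this decomposition certifies tw(G) ≤ 1. Any graph with an edge has treewidth ≥ 1, and G has the edge 3–4. Hence tw(G) = 1 exactly.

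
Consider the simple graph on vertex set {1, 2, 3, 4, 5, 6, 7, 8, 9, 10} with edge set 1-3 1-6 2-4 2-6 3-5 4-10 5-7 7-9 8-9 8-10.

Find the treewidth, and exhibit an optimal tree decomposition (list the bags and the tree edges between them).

Treewidth 2.
Bags: B1 = {5, 7, 9}  B2 = {5, 8, 9}  B3 = {5, 8, 10}  B4 = {4, 5, 10}  B5 = {2, 4, 5}  B6 = {2, 5, 6}  B7 = {1, 5, 6}  B8 = {1, 3, 5}
Tree: B1–B2, B2–B3, B3–B4, B4–B5, B5–B6, B6–B7, B7–B8

Each bag holds 3 vertices, so the decomposition has width 2, which upper-bounds the treewidth. The edges 5–7–9–8–10–4–2–6–1–3–5 form a cycle, so G is not a tree and its treewidth is at least 2. Hence tw(G) = 2 exactly.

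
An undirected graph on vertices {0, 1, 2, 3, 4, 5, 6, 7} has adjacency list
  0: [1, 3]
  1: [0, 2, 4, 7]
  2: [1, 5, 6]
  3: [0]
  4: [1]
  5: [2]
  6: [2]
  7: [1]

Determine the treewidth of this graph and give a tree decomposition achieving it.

Treewidth 1.
One optimal decomposition is:
Bags: B1 = {1, 2}  B2 = {0, 1}  B3 = {0, 3}  B4 = {2, 6}  B5 = {1, 7}  B6 = {1, 4}  B7 = {2, 5}
Tree: B1–B2, B2–B3, B1–B4, B1–B5, B5–B6, B1–B7

Each bag holds 2 vertices, so the decomposition has width 1, which upper-bounds the treewidth. G has an edge, so its treewidth is at least 1. Combining the bounds, tw(G) = 1.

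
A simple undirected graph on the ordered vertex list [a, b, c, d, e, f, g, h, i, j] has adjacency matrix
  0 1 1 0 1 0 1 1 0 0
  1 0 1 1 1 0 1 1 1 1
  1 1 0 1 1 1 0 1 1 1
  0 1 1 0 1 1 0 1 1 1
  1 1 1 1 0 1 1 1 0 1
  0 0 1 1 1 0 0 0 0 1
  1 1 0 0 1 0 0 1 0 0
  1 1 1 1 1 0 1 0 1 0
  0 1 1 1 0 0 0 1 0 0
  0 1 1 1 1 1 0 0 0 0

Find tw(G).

4

A width-4 tree decomposition is:
Bags: B1 = {b, c, d, h, i}  B2 = {b, c, d, e, h}  B3 = {b, c, d, e, j}  B4 = {c, d, e, f, j}  B5 = {a, b, c, e, h}  B6 = {a, b, e, g, h}
Tree: B1–B2, B2–B3, B3–B4, B2–B5, B5–B6
Each bag holds 5 vertices, so the decomposition has width 4, which upper-bounds the treewidth. On the other hand G contains the 5-clique {c, d, e, f, j}. A clique must lie in a single bag of any decomposition, so no decomposition can have width below 4. Combining the bounds, tw(G) = 4.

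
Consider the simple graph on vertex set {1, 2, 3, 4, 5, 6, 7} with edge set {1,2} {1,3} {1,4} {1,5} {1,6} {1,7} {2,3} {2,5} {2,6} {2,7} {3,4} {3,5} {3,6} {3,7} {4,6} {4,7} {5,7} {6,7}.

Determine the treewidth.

A width-4 tree decomposition is:
Bags: B1 = {1, 3, 4, 6, 7}  B2 = {1, 2, 3, 6, 7}  B3 = {1, 2, 3, 5, 7}
Tree: B1–B2, B2–B3
The largest bag has 5 vertices, giving width 4; this decomposition certifies tw(G) ≤ 4. Conversely, {1, 2, 3, 5, 7} is a clique of size 5, and the vertices of any clique must share a bag in every tree decomposition; so some bag has ≥ 5 vertices and tw(G) ≥ 4. The upper and lower bounds meet at 4, so that is the treewidth.

4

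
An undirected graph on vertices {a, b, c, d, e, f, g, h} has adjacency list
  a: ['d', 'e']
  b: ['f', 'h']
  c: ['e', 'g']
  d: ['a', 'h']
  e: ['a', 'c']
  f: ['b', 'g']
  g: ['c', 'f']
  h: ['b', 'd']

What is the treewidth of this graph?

A width-2 tree decomposition is:
Bags: B1 = {c, e, g}  B2 = {e, f, g}  B3 = {b, e, f}  B4 = {b, e, h}  B5 = {d, e, h}  B6 = {a, d, e}
Tree: B1–B2, B2–B3, B3–B4, B4–B5, B5–B6
The largest bag has 3 vertices, giving width 2; this decomposition certifies tw(G) ≤ 2. For the lower bound, G contains the cycle e–c–g–f–b–h–d–a–e, so G is not a forest; only forests have treewidth ≤ 1, hence tw(G) ≥ 2. Hence tw(G) = 2 exactly.

2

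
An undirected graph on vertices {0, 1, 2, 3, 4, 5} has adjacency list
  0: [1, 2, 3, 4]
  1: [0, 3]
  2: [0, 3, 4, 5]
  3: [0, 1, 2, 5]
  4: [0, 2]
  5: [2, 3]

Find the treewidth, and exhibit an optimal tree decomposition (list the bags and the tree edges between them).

Treewidth 2.
One optimal decomposition is:
Bags: B1 = {2, 3, 5}  B2 = {0, 2, 3}  B3 = {0, 2, 4}  B4 = {0, 1, 3}
Tree: B1–B2, B2–B3, B2–B4

Each bag holds 3 vertices, so the decomposition has width 2, which upper-bounds the treewidth. On the other hand G contains the 3-clique {0, 1, 3}. A clique must lie in a single bag of any decomposition, so no decomposition can have width below 2. Therefore the treewidth is 2.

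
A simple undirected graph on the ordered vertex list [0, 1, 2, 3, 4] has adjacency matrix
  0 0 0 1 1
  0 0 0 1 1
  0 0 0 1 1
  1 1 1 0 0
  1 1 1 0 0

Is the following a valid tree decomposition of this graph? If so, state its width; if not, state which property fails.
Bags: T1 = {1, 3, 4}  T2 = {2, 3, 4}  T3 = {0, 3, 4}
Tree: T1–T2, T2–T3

Every vertex of G appears in some bag (union = {0, 1, 2, 3, 4}); every edge is covered by a bag; and for each vertex v the set of bags containing v is connected in the bag tree. The decomposition is therefore valid. The largest bag has 3 vertices, so the width is 2.

Yes; width 2.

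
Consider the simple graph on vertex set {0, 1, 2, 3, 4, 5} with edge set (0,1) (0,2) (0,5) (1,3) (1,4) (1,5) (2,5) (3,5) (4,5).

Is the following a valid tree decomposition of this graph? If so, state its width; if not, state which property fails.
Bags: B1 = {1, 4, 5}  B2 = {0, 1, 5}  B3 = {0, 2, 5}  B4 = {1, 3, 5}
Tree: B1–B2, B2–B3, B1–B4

Yes; width 2.

Vertex coverage: the bags together contain {0, 1, 2, 3, 4, 5}, the full vertex set. Edge coverage: each edge of G has both endpoints in at least one bag. Running intersection: for every vertex, the bags containing it form a connected subtree. All three properties hold, so this is a valid tree decomposition of width max|bag| − 1 = 2, and hence tw(G) ≤ 2.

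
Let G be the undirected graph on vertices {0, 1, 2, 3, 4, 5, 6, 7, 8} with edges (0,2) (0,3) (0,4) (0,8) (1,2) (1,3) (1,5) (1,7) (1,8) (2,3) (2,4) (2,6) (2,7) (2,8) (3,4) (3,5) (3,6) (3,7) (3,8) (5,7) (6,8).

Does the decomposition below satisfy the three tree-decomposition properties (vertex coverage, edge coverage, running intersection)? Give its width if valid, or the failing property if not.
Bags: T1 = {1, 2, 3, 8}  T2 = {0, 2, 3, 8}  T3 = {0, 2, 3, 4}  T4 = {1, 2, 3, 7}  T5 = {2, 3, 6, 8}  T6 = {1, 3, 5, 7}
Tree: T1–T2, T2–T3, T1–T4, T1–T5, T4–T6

Yes; width 3.

Vertex coverage: the bags together contain {0, 1, 2, 3, 4, 5, 6, 7, 8}, the full vertex set. Edge coverage: each edge of G has both endpoints in at least one bag. Running intersection: for every vertex, the bags containing it form a connected subtree. All three properties hold, so this is a valid tree decomposition of width max|bag| − 1 = 3, and hence tw(G) ≤ 3.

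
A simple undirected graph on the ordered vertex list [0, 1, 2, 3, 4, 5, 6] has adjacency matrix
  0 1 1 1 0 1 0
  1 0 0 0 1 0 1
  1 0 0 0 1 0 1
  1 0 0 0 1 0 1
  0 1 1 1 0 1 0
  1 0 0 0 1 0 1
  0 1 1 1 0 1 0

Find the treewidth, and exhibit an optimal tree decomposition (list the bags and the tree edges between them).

Every bag has size at most 4, so the width is 4 − 1 = 3 and tw(G) ≤ 3. For the lower bound: the 4 vertex sets {1,6}, {0,5}, {4}, {3} are disjoint, each induces a connected subgraph, and every pair is joined by at least one edge of G. Contracting each set to a single vertex therefore yields K_{4} as a minor, and since treewidth is minor-monotone, tw(G) ≥ tw(K_{4}) = 3. The upper and lower bounds meet at 3, so that is the treewidth.

Treewidth 3.
Bags: B1 = {0, 1, 4, 6}  B2 = {0, 4, 5, 6}  B3 = {0, 3, 4, 6}  B4 = {0, 2, 4, 6}
Tree: B1–B2, B2–B3, B3–B4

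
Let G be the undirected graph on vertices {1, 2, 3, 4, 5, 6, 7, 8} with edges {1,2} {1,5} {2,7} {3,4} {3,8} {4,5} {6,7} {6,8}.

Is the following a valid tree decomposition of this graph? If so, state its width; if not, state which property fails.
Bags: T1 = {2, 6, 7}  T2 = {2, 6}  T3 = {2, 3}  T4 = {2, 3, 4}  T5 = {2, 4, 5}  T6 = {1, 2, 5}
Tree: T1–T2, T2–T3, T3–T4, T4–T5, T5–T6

A tree decomposition must satisfy three properties: every vertex lies in some bag; for every edge, both endpoints lie together in some bag; and for every vertex, the bags containing it form a connected subtree. Here vertex 8 appears in no bag, so the decomposition is invalid.

No — vertex 8 appears in no bag.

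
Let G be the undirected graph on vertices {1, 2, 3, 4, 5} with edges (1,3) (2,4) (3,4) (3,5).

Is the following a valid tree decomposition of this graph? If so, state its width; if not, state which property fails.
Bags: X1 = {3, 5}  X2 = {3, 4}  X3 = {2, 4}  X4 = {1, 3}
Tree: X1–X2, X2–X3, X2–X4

Vertex coverage: the bags together contain {1, 2, 3, 4, 5}, the full vertex set. Edge coverage: each edge of G has both endpoints in at least one bag. Running intersection: for every vertex, the bags containing it form a connected subtree. All three properties hold, so this is a valid tree decomposition of width max|bag| − 1 = 1, and hence tw(G) ≤ 1.

Yes; width 1.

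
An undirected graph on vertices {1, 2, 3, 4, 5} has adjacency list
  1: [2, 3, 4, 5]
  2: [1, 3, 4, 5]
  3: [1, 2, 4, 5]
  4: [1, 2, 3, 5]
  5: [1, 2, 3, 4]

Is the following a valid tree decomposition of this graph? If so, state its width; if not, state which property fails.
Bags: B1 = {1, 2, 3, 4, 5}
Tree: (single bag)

Yes; width 4.

Checking the three conditions: (i) the bags cover all of {1, 2, 3, 4, 5}; (ii) for each edge, some bag contains both endpoints; (iii) the bags containing any fixed vertex form a subtree. All hold, so the decomposition is valid with width 5 − 1 = 4.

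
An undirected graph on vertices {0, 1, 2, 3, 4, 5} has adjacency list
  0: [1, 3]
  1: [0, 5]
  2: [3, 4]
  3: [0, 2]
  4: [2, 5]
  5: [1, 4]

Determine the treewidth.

A width-2 tree decomposition is:
Bags: B1 = {1, 4, 5}  B2 = {0, 1, 4}  B3 = {0, 3, 4}  B4 = {2, 3, 4}
Tree: B1–B2, B2–B3, B3–B4
Every bag has size at most 3, so the width is 3 − 1 = 2 and tw(G) ≤ 2. For the lower bound, G contains the cycle 4–5–1–0–3–2–4, so G is not a forest; only forests have treewidth ≤ 1, hence tw(G) ≥ 2. Therefore the treewidth is 2.

2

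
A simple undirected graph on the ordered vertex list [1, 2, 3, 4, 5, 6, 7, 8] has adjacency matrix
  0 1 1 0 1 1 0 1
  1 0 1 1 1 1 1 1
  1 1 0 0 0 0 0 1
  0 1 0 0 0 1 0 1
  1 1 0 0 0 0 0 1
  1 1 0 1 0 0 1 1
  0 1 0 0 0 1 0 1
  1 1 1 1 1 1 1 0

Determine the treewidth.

3

A width-3 tree decomposition is:
Bags: B1 = {2, 6, 7, 8}  B2 = {1, 2, 6, 8}  B3 = {2, 4, 6, 8}  B4 = {1, 2, 3, 8}  B5 = {1, 2, 5, 8}
Tree: B1–B2, B2–B3, B2–B4, B4–B5
Each bag holds 4 vertices, so the decomposition has width 3, which upper-bounds the treewidth. Conversely, {1, 2, 3, 8} is a clique of size 4, and the vertices of any clique must share a bag in every tree decomposition; so some bag has ≥ 4 vertices and tw(G) ≥ 3. Therefore the treewidth is 3.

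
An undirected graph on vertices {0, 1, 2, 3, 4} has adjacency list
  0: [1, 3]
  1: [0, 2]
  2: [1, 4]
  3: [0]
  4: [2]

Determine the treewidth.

1

A width-1 tree decomposition is:
Bags: B1 = {2, 4}  B2 = {1, 2}  B3 = {0, 1}  B4 = {0, 3}
Tree: B1–B2, B2–B3, B3–B4
The largest bag has 2 vertices, giving width 1; this decomposition certifies tw(G) ≤ 1. G has an edge, so its treewidth is at least 1. Therefore the treewidth is 1.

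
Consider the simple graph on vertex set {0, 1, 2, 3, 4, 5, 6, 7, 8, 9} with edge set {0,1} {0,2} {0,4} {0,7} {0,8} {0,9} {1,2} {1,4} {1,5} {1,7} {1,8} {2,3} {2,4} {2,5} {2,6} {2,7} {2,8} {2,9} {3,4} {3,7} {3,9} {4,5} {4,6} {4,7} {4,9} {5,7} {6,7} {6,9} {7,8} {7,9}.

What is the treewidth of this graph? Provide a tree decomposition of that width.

The largest bag has 5 vertices, giving width 4; this decomposition certifies tw(G) ≤ 4. For the lower bound, the 5 vertices {0, 1, 2, 7, 8} are pairwise adjacent, and any tree decomposition puts a clique entirely inside one bag — forcing width ≥ 4. Combining the bounds, tw(G) = 4.

Treewidth 4.
One such decomposition:
Bags: B1 = {0, 1, 2, 4, 7}  B2 = {0, 2, 4, 7, 9}  B3 = {1, 2, 4, 5, 7}  B4 = {2, 3, 4, 7, 9}  B5 = {0, 1, 2, 7, 8}  B6 = {2, 4, 6, 7, 9}
Tree: B1–B2, B1–B3, B2–B4, B1–B5, B2–B6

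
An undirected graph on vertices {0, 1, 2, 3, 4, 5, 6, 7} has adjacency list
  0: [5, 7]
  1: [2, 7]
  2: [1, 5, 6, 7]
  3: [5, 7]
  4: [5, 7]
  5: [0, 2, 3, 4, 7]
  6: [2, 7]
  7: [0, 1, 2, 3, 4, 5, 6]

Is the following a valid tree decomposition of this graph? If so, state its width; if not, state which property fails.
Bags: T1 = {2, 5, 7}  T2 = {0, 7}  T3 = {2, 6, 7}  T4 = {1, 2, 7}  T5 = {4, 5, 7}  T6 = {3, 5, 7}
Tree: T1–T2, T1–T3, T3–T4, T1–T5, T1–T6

A tree decomposition must satisfy three properties: every vertex lies in some bag; for every edge, both endpoints lie together in some bag; and for every vertex, the bags containing it form a connected subtree. Here edge (5,0) lies in no bag, so the decomposition is invalid.

No — edge (5,0) lies in no bag.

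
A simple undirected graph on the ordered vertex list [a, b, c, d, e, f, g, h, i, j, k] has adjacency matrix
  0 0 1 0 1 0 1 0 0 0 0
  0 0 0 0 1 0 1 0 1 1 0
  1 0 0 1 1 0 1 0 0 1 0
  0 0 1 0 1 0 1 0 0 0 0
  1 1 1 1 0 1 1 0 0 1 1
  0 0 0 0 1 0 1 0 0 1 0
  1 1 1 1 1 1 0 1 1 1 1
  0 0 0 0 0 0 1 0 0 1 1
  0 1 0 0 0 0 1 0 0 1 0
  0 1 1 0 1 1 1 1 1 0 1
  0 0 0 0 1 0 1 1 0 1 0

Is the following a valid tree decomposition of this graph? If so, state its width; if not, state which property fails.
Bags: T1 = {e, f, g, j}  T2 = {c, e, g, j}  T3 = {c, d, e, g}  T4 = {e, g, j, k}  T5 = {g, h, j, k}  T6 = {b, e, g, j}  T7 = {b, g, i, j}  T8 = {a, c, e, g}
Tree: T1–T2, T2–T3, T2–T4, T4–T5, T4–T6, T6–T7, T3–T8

Yes; width 3.

Checking the three conditions: (i) the bags cover all of {a, b, c, d, e, f, g, h, i, j, k}; (ii) for each edge, some bag contains both endpoints; (iii) the bags containing any fixed vertex form a subtree. All hold, so the decomposition is valid with width 4 − 1 = 3.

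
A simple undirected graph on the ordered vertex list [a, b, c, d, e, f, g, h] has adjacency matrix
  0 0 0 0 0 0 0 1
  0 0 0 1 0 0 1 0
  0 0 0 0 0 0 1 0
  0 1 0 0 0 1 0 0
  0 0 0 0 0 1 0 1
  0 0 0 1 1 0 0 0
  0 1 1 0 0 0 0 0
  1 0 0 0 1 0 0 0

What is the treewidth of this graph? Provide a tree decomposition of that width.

Each bag holds 2 vertices, so the decomposition has width 1, which upper-bounds the treewidth. G has an edge, so its treewidth is at least 1. Combining the bounds, tw(G) = 1.

Treewidth 1.
Bags: B1 = {a, h}  B2 = {e, h}  B3 = {e, f}  B4 = {d, f}  B5 = {b, d}  B6 = {b, g}  B7 = {c, g}
Tree: B1–B2, B2–B3, B3–B4, B4–B5, B5–B6, B6–B7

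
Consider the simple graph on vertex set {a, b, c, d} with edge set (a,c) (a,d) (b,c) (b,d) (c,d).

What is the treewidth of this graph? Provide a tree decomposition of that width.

Treewidth 2.
Bags: B1 = {a, c, d}  B2 = {b, c, d}
Tree: B1–B2

Every bag has size at most 3, so the width is 3 − 1 = 2 and tw(G) ≤ 2. On the other hand G contains the 3-clique {a, c, d}. A clique must lie in a single bag of any decomposition, so no decomposition can have width below 2. The upper and lower bounds meet at 2, so that is the treewidth.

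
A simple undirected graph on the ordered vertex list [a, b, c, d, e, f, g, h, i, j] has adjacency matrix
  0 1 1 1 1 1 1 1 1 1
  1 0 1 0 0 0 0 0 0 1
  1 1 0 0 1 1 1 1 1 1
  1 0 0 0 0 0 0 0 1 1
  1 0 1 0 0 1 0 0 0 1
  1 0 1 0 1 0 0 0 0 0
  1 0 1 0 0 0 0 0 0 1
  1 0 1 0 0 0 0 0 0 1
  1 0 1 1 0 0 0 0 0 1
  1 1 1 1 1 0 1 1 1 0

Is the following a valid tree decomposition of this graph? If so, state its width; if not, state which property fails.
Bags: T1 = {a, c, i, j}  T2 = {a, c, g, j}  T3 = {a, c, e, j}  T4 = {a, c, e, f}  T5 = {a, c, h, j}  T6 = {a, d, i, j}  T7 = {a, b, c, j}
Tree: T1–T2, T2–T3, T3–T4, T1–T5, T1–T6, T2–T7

Yes; width 3.

Vertex coverage: the bags together contain {a, b, c, d, e, f, g, h, i, j}, the full vertex set. Edge coverage: each edge of G has both endpoints in at least one bag. Running intersection: for every vertex, the bags containing it form a connected subtree. All three properties hold, so this is a valid tree decomposition of width max|bag| − 1 = 3, and hence tw(G) ≤ 3.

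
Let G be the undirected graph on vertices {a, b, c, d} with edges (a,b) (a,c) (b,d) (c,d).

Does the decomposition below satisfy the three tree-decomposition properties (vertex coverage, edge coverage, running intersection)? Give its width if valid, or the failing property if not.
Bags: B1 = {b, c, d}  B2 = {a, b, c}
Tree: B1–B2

Every vertex of G appears in some bag (union = {a, b, c, d}); every edge is covered by a bag; and for each vertex v the set of bags containing v is connected in the bag tree. The decomposition is therefore valid. The largest bag has 3 vertices, so the width is 2.

Yes; width 2.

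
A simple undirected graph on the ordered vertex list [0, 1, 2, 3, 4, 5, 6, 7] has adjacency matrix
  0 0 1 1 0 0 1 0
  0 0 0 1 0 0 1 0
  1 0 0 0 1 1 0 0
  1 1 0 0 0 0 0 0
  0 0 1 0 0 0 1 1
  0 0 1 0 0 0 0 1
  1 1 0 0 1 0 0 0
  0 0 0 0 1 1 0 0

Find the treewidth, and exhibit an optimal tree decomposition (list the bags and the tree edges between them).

Treewidth 2.
One such decomposition:
Bags: B1 = {1, 3, 6}  B2 = {0, 3, 6}  B3 = {0, 4, 6}  B4 = {0, 2, 4}  B5 = {2, 4, 7}  B6 = {2, 5, 7}
Tree: B1–B2, B2–B3, B3–B4, B4–B5, B5–B6

Every bag has size at most 3, so the width is 3 − 1 = 2 and tw(G) ≤ 2. Since 1–3–0–6–1 is a cycle in G, G is not acyclic. Forests are exactly the graphs of treewidth ≤ 1, so tw(G) ≥ 2. Therefore the treewidth is 2.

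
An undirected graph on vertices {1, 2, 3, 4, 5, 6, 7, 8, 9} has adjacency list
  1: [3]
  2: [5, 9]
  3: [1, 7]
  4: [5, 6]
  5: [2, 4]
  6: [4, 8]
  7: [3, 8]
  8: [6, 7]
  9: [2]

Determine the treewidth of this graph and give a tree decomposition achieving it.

Treewidth 1.
One optimal decomposition is:
Bags: B1 = {1, 3}  B2 = {3, 7}  B3 = {7, 8}  B4 = {6, 8}  B5 = {4, 6}  B6 = {4, 5}  B7 = {2, 5}  B8 = {2, 9}
Tree: B1–B2, B2–B3, B3–B4, B4–B5, B5–B6, B6–B7, B7–B8

The largest bag has 2 vertices, giving width 1; this decomposition certifies tw(G) ≤ 1. G has an edge, so its treewidth is at least 1. The upper and lower bounds meet at 1, so that is the treewidth.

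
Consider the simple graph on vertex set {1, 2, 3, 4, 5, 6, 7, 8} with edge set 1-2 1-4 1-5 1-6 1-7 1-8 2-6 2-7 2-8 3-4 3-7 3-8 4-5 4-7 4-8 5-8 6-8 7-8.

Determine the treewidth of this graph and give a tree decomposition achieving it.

Treewidth 3.
One optimal decomposition is:
Bags: B1 = {1, 2, 7, 8}  B2 = {1, 4, 7, 8}  B3 = {3, 4, 7, 8}  B4 = {1, 2, 6, 8}  B5 = {1, 4, 5, 8}
Tree: B1–B2, B2–B3, B1–B4, B2–B5

The largest bag has 4 vertices, giving width 3; this decomposition certifies tw(G) ≤ 3. For the lower bound, the 4 vertices {1, 2, 6, 8} are pairwise adjacent, and any tree decomposition puts a clique entirely inside one bag — forcing width ≥ 3. Combining the bounds, tw(G) = 3.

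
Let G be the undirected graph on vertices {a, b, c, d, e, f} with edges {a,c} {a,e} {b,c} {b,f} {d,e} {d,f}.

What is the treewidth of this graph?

A width-2 tree decomposition is:
Bags: B1 = {b, c, f}  B2 = {a, c, f}  B3 = {a, e, f}  B4 = {d, e, f}
Tree: B1–B2, B2–B3, B3–B4
Every bag has size at most 3, so the width is 3 − 1 = 2 and tw(G) ≤ 2. Since f–b–c–a–e–d–f is a cycle in G, G is not acyclic. Forests are exactly the graphs of treewidth ≤ 1, so tw(G) ≥ 2. Combining the bounds, tw(G) = 2.

2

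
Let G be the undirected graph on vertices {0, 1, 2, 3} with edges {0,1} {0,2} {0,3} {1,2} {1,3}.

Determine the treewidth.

2

A width-2 tree decomposition is:
Bags: B1 = {0, 1, 3}  B2 = {0, 1, 2}
Tree: B1–B2
The largest bag has 3 vertices, giving width 2; this decomposition certifies tw(G) ≤ 2. For the lower bound, the 3 vertices {0, 1, 2} are pairwise adjacent, and any tree decomposition puts a clique entirely inside one bag — forcing width ≥ 2. Combining the bounds, tw(G) = 2.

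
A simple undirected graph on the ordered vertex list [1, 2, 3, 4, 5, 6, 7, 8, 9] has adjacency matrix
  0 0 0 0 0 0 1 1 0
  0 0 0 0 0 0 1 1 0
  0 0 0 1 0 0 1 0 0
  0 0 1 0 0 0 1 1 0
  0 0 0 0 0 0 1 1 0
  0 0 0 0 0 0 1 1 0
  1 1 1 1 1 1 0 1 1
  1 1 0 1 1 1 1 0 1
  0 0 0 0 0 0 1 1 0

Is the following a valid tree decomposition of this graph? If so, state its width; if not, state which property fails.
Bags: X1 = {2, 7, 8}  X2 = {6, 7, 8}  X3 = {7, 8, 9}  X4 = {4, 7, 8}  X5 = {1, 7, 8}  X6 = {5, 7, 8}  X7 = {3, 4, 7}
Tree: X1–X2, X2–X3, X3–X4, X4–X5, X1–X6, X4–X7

Yes; width 2.

Checking the three conditions: (i) the bags cover all of {1, 2, 3, 4, 5, 6, 7, 8, 9}; (ii) for each edge, some bag contains both endpoints; (iii) the bags containing any fixed vertex form a subtree. All hold, so the decomposition is valid with width 3 − 1 = 2.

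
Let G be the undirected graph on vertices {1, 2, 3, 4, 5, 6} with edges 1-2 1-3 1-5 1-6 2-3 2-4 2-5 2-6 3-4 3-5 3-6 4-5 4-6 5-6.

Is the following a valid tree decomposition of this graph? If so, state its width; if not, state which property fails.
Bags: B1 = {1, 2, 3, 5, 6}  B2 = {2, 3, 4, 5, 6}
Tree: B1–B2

Yes; width 4.

Every vertex of G appears in some bag (union = {1, 2, 3, 4, 5, 6}); every edge is covered by a bag; and for each vertex v the set of bags containing v is connected in the bag tree. The decomposition is therefore valid. The largest bag has 5 vertices, so the width is 4.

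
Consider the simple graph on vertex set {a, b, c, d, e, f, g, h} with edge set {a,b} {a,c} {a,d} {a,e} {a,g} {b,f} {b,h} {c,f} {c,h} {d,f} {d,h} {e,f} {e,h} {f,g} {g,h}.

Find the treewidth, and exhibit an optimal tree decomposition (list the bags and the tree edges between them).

Each bag holds 4 vertices, so the decomposition has width 3, which upper-bounds the treewidth. For the lower bound: the 4 vertex sets {d,h}, {f,g}, {a}, {b} are disjoint, each induces a connected subgraph, and every pair is joined by at least one edge of G. Contracting each set to a single vertex therefore yields K_{4} as a minor, and since treewidth is minor-monotone, tw(G) ≥ tw(K_{4}) = 3. The upper and lower bounds meet at 3, so that is the treewidth.

Treewidth 3.
One such decomposition:
Bags: B1 = {a, d, f, h}  B2 = {a, f, g, h}  B3 = {a, b, f, h}  B4 = {a, c, f, h}  B5 = {a, e, f, h}
Tree: B1–B2, B2–B3, B3–B4, B4–B5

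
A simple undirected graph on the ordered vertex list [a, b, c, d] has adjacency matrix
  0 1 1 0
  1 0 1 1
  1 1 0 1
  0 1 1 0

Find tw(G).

A width-2 tree decomposition is:
Bags: B1 = {b, c, d}  B2 = {a, b, c}
Tree: B1–B2
The largest bag has 3 vertices, giving width 2; this decomposition certifies tw(G) ≤ 2. Conversely, {b, c, d} is a clique of size 3, and the vertices of any clique must share a bag in every tree decomposition; so some bag has ≥ 3 vertices and tw(G) ≥ 2. The upper and lower bounds meet at 2, so that is the treewidth.

2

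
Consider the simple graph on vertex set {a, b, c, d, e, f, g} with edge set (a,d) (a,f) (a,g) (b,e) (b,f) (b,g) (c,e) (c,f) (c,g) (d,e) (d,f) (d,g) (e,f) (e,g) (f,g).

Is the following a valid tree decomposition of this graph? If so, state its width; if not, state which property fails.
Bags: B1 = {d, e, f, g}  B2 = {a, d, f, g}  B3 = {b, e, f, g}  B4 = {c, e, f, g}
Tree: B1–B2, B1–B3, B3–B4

Yes; width 3.

Vertex coverage: the bags together contain {a, b, c, d, e, f, g}, the full vertex set. Edge coverage: each edge of G has both endpoints in at least one bag. Running intersection: for every vertex, the bags containing it form a connected subtree. All three properties hold, so this is a valid tree decomposition of width max|bag| − 1 = 3, and hence tw(G) ≤ 3.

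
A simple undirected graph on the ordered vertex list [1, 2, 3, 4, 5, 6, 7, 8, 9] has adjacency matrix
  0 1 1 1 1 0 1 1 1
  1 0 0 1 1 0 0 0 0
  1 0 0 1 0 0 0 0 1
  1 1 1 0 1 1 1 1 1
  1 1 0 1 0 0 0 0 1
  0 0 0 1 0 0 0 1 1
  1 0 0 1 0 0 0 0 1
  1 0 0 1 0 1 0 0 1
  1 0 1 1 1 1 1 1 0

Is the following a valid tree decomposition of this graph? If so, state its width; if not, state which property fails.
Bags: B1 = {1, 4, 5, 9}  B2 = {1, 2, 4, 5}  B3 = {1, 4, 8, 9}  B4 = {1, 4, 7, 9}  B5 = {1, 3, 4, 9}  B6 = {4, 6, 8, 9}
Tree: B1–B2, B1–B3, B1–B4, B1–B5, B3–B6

Yes; width 3.

Checking the three conditions: (i) the bags cover all of {1, 2, 3, 4, 5, 6, 7, 8, 9}; (ii) for each edge, some bag contains both endpoints; (iii) the bags containing any fixed vertex form a subtree. All hold, so the decomposition is valid with width 4 − 1 = 3.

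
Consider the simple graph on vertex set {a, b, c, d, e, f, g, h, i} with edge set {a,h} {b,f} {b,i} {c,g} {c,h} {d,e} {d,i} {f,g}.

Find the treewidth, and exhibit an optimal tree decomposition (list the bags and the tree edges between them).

The largest bag has 2 vertices, giving width 1; this decomposition certifies tw(G) ≤ 1. Any graph with an edge has treewidth ≥ 1, and G has the edge e–d. Combining the bounds, tw(G) = 1.

Treewidth 1.
One optimal decomposition is:
Bags: B1 = {d, e}  B2 = {d, i}  B3 = {b, i}  B4 = {b, f}  B5 = {f, g}  B6 = {c, g}  B7 = {c, h}  B8 = {a, h}
Tree: B1–B2, B2–B3, B3–B4, B4–B5, B5–B6, B6–B7, B7–B8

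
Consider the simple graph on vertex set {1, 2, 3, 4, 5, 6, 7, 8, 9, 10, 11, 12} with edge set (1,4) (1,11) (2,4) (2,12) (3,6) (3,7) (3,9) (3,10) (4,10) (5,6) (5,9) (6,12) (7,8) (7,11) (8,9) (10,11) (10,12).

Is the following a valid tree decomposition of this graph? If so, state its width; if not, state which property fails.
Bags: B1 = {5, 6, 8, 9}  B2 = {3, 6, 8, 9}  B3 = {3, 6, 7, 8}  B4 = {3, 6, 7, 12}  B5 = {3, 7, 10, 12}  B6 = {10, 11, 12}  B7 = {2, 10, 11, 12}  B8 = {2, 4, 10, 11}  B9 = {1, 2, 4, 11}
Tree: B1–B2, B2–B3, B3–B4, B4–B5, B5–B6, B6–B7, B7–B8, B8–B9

A tree decomposition must satisfy three properties: every vertex lies in some bag; for every edge, both endpoints lie together in some bag; and for every vertex, the bags containing it form a connected subtree. Here edge (7,11) lies in no bag, so the decomposition is invalid.

No — edge (7,11) lies in no bag.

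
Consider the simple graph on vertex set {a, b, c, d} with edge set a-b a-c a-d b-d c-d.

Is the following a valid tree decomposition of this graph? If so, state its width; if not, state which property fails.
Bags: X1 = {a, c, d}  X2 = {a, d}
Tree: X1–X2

A tree decomposition must satisfy three properties: every vertex lies in some bag; for every edge, both endpoints lie together in some bag; and for every vertex, the bags containing it form a connected subtree. Here vertex b appears in no bag, so the decomposition is invalid.

No — vertex b appears in no bag.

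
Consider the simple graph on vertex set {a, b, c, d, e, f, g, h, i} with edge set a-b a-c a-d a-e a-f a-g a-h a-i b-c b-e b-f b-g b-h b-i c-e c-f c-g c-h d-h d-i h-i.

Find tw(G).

A width-3 tree decomposition is:
Bags: B1 = {a, b, c, h}  B2 = {a, b, c, e}  B3 = {a, b, h, i}  B4 = {a, b, c, g}  B5 = {a, b, c, f}  B6 = {a, d, h, i}
Tree: B1–B2, B1–B3, B1–B4, B2–B5, B3–B6
Every bag has size at most 4, so the width is 4 − 1 = 3 and tw(G) ≤ 3. For the lower bound, the 4 vertices {a, d, h, i} are pairwise adjacent, and any tree decomposition puts a clique entirely inside one bag — forcing width ≥ 3. Hence tw(G) = 3 exactly.

3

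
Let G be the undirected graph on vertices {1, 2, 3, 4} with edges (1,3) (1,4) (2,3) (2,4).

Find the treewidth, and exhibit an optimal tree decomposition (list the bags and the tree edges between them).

Treewidth 2.
Bags: B1 = {1, 2, 3}  B2 = {1, 2, 4}
Tree: B1–B2

Every bag has size at most 3, so the width is 3 − 1 = 2 and tw(G) ≤ 2. Since 2–3–1–4–2 is a cycle in G, G is not acyclic. Forests are exactly the graphs of treewidth ≤ 1, so tw(G) ≥ 2. Combining the bounds, tw(G) = 2.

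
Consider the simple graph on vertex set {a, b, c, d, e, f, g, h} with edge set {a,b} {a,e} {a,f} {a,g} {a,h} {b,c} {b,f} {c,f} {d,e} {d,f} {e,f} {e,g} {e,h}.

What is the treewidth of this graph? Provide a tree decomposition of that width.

Treewidth 2.
Bags: B1 = {a, b, f}  B2 = {a, e, f}  B3 = {d, e, f}  B4 = {a, e, g}  B5 = {a, e, h}  B6 = {b, c, f}
Tree: B1–B2, B2–B3, B2–B4, B2–B5, B1–B6

Every bag has size at most 3, so the width is 3 − 1 = 2 and tw(G) ≤ 2. For the lower bound, the 3 vertices {a, e, g} are pairwise adjacent, and any tree decomposition puts a clique entirely inside one bag — forcing width ≥ 2. Therefore the treewidth is 2.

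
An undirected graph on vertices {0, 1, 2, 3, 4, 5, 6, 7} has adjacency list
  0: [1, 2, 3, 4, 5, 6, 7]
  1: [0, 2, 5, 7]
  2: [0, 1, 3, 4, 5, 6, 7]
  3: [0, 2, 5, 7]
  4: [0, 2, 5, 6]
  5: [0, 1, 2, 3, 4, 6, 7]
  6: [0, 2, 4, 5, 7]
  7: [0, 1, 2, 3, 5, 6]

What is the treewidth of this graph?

A width-4 tree decomposition is:
Bags: B1 = {0, 2, 4, 5, 6}  B2 = {0, 2, 5, 6, 7}  B3 = {0, 2, 3, 5, 7}  B4 = {0, 1, 2, 5, 7}
Tree: B1–B2, B2–B3, B3–B4
The largest bag has 5 vertices, giving width 4; this decomposition certifies tw(G) ≤ 4. For the lower bound, the 5 vertices {0, 2, 4, 5, 6} are pairwise adjacent, and any tree decomposition puts a clique entirely inside one bag — forcing width ≥ 4. Hence tw(G) = 4 exactly.

4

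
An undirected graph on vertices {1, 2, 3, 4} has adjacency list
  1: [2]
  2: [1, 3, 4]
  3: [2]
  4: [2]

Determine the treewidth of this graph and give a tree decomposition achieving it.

Treewidth 1.
One optimal decomposition is:
Bags: B1 = {1, 2}  B2 = {2, 3}  B3 = {2, 4}
Tree: B1–B2, B2–B3

Every bag has size at most 2, so the width is 2 − 1 = 1 and tw(G) ≤ 1. G has an edge, so its treewidth is at least 1. Therefore the treewidth is 1.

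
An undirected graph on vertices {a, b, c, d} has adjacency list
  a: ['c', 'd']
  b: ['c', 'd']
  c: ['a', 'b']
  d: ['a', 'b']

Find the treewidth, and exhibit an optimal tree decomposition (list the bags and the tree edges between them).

The largest bag has 3 vertices, giving width 2; this decomposition certifies tw(G) ≤ 2. Since d–b–c–a–d is a cycle in G, G is not acyclic. Forests are exactly the graphs of treewidth ≤ 1, so tw(G) ≥ 2. The upper and lower bounds meet at 2, so that is the treewidth.

Treewidth 2.
Bags: B1 = {b, c, d}  B2 = {a, c, d}
Tree: B1–B2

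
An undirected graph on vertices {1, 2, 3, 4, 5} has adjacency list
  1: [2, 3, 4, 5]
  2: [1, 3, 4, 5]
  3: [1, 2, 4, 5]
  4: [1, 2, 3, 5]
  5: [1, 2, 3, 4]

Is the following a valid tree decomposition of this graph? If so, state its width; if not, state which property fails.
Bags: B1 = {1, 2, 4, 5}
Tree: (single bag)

A tree decomposition must satisfy three properties: every vertex lies in some bag; for every edge, both endpoints lie together in some bag; and for every vertex, the bags containing it form a connected subtree. Here vertex 3 appears in no bag, so the decomposition is invalid.

No — vertex 3 appears in no bag.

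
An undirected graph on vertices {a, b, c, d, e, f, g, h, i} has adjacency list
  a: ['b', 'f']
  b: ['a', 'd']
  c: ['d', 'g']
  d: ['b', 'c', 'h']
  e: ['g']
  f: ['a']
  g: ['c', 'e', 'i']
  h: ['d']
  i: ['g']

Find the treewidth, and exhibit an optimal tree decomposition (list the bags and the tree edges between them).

The largest bag has 2 vertices, giving width 1; this decomposition certifies tw(G) ≤ 1. G has an edge, so its treewidth is at least 1. Combining the bounds, tw(G) = 1.

Treewidth 1.
One optimal decomposition is:
Bags: B1 = {c, g}  B2 = {g, i}  B3 = {c, d}  B4 = {e, g}  B5 = {d, h}  B6 = {b, d}  B7 = {a, b}  B8 = {a, f}
Tree: B1–B2, B1–B3, B1–B4, B3–B5, B3–B6, B6–B7, B7–B8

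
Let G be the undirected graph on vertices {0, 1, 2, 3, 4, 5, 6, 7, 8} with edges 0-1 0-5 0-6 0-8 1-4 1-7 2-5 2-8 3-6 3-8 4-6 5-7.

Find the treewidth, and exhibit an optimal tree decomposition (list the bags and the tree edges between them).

The largest bag has 4 vertices, giving width 3; this decomposition certifies tw(G) ≤ 3. For the lower bound: the 4 vertex sets {2,5,7}, {8}, {0}, {1,3,4,6} are disjoint, each induces a connected subgraph, and every pair is joined by at least one edge of G. Contracting each set to a single vertex therefore yields K_{4} as a minor, and since treewidth is minor-monotone, tw(G) ≥ tw(K_{4}) = 3. Therefore the treewidth is 3.

Treewidth 3.
Bags: B1 = {2, 5, 7, 8}  B2 = {0, 5, 7, 8}  B3 = {0, 1, 7, 8}  B4 = {0, 1, 3, 8}  B5 = {0, 1, 3, 6}  B6 = {1, 3, 4, 6}
Tree: B1–B2, B2–B3, B3–B4, B4–B5, B5–B6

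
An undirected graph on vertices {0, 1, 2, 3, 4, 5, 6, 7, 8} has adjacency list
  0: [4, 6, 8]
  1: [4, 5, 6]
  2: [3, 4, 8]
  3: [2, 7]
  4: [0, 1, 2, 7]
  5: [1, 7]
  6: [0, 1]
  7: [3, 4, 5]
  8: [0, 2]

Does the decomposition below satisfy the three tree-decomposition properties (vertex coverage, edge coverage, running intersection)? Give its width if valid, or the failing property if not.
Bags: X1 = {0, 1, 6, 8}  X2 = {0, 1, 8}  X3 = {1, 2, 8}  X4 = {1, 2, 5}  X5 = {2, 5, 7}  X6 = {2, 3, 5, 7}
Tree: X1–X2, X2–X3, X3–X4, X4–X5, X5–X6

A tree decomposition must satisfy three properties: every vertex lies in some bag; for every edge, both endpoints lie together in some bag; and for every vertex, the bags containing it form a connected subtree. Here vertex 4 appears in no bag, so the decomposition is invalid.

No — vertex 4 appears in no bag.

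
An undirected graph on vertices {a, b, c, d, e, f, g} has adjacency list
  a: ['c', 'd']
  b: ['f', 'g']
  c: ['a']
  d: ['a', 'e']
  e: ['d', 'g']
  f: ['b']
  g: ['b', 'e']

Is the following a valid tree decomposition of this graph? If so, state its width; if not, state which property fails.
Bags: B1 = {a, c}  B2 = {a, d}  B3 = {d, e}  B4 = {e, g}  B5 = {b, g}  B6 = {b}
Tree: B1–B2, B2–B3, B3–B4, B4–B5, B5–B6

No — vertex f appears in no bag.

A tree decomposition must satisfy three properties: every vertex lies in some bag; for every edge, both endpoints lie together in some bag; and for every vertex, the bags containing it form a connected subtree. Here vertex f appears in no bag, so the decomposition is invalid.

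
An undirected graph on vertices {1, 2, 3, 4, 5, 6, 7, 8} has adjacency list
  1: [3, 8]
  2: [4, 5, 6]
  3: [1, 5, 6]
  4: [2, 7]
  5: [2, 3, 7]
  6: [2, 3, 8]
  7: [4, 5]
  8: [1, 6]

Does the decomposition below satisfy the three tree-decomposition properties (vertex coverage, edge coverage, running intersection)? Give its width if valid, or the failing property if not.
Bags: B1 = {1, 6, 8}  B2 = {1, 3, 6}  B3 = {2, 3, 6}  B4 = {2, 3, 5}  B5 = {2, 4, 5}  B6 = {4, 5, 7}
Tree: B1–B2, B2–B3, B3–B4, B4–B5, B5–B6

Checking the three conditions: (i) the bags cover all of {1, 2, 3, 4, 5, 6, 7, 8}; (ii) for each edge, some bag contains both endpoints; (iii) the bags containing any fixed vertex form a subtree. All hold, so the decomposition is valid with width 3 − 1 = 2.

Yes; width 2.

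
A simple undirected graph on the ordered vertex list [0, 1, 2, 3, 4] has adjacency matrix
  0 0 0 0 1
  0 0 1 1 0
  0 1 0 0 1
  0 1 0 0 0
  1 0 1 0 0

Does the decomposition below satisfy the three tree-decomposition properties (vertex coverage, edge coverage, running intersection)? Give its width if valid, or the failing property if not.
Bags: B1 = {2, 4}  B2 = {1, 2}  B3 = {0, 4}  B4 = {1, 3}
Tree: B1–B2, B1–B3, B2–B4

Checking the three conditions: (i) the bags cover all of {0, 1, 2, 3, 4}; (ii) for each edge, some bag contains both endpoints; (iii) the bags containing any fixed vertex form a subtree. All hold, so the decomposition is valid with width 2 − 1 = 1.

Yes; width 1.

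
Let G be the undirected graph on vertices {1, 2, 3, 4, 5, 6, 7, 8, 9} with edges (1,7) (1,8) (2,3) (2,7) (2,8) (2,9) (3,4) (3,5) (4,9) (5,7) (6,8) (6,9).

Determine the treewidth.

A width-3 tree decomposition is:
Bags: B1 = {1, 5, 7, 8}  B2 = {2, 5, 7, 8}  B3 = {2, 3, 5, 8}  B4 = {2, 3, 6, 8}  B5 = {2, 3, 6, 9}  B6 = {3, 4, 6, 9}
Tree: B1–B2, B2–B3, B3–B4, B4–B5, B5–B6
The largest bag has 4 vertices, giving width 3; this decomposition certifies tw(G) ≤ 3. For the lower bound: the 4 vertex sets {1,5,7}, {8}, {2}, {3,4,6,9} are disjoint, each induces a connected subgraph, and every pair is joined by at least one edge of G. Contracting each set to a single vertex therefore yields K_{4} as a minor, and since treewidth is minor-monotone, tw(G) ≥ tw(K_{4}) = 3. The upper and lower bounds meet at 3, so that is the treewidth.

3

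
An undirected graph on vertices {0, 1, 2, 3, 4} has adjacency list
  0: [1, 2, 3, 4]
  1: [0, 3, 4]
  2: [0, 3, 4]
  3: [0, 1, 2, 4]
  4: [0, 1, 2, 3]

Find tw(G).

3

A width-3 tree decomposition is:
Bags: B1 = {0, 2, 3, 4}  B2 = {0, 1, 3, 4}
Tree: B1–B2
The largest bag has 4 vertices, giving width 3; this decomposition certifies tw(G) ≤ 3. For the lower bound, the 4 vertices {0, 1, 3, 4} are pairwise adjacent, and any tree decomposition puts a clique entirely inside one bag — forcing width ≥ 3. Therefore the treewidth is 3.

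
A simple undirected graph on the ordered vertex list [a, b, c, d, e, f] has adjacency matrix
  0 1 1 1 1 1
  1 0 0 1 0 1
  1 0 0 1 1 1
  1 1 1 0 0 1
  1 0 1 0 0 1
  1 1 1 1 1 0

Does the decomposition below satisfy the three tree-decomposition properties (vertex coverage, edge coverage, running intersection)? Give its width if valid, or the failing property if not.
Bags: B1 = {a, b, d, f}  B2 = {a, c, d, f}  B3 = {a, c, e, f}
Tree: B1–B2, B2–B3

Every vertex of G appears in some bag (union = {a, b, c, d, e, f}); every edge is covered by a bag; and for each vertex v the set of bags containing v is connected in the bag tree. The decomposition is therefore valid. The largest bag has 4 vertices, so the width is 3.

Yes; width 3.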